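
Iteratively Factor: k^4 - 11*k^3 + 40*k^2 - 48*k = (k - 4)*(k^3 - 7*k^2 + 12*k) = (k - 4)^2*(k^2 - 3*k) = k*(k - 4)^2*(k - 3)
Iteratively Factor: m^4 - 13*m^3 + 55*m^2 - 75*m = (m)*(m^3 - 13*m^2 + 55*m - 75) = m*(m - 3)*(m^2 - 10*m + 25) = m*(m - 5)*(m - 3)*(m - 5)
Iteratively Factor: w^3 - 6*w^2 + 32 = (w - 4)*(w^2 - 2*w - 8) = (w - 4)*(w + 2)*(w - 4)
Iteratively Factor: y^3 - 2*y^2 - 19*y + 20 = (y + 4)*(y^2 - 6*y + 5) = (y - 5)*(y + 4)*(y - 1)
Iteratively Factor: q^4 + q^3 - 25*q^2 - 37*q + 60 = (q + 4)*(q^3 - 3*q^2 - 13*q + 15) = (q - 5)*(q + 4)*(q^2 + 2*q - 3) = (q - 5)*(q - 1)*(q + 4)*(q + 3)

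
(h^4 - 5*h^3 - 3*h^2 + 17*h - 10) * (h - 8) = h^5 - 13*h^4 + 37*h^3 + 41*h^2 - 146*h + 80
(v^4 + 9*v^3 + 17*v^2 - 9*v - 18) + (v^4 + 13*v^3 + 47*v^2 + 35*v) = 2*v^4 + 22*v^3 + 64*v^2 + 26*v - 18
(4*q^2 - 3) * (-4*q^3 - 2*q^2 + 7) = -16*q^5 - 8*q^4 + 12*q^3 + 34*q^2 - 21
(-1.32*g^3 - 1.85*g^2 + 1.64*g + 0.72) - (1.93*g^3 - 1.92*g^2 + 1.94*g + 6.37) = -3.25*g^3 + 0.0699999999999998*g^2 - 0.3*g - 5.65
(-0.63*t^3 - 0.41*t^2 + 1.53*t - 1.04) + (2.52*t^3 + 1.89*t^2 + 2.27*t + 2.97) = 1.89*t^3 + 1.48*t^2 + 3.8*t + 1.93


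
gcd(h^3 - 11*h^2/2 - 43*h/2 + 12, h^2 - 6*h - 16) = h - 8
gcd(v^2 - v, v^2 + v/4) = v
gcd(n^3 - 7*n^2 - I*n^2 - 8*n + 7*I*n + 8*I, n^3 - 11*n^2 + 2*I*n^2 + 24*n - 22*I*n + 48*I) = n - 8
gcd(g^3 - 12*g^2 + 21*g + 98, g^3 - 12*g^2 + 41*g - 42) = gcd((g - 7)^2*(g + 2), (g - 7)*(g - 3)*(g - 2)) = g - 7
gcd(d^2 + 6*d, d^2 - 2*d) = d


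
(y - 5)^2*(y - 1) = y^3 - 11*y^2 + 35*y - 25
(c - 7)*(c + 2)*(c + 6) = c^3 + c^2 - 44*c - 84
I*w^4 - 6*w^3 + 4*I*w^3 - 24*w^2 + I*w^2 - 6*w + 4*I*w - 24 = (w + 4)*(w + I)*(w + 6*I)*(I*w + 1)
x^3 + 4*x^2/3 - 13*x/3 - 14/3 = (x - 2)*(x + 1)*(x + 7/3)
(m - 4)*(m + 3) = m^2 - m - 12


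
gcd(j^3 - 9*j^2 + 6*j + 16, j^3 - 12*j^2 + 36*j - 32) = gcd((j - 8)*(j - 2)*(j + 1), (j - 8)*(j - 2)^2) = j^2 - 10*j + 16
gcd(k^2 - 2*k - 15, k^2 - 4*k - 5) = k - 5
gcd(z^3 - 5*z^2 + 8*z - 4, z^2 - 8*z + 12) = z - 2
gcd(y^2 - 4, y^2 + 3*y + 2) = y + 2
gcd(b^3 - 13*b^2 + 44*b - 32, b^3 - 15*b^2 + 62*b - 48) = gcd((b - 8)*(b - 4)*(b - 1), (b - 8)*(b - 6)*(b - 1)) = b^2 - 9*b + 8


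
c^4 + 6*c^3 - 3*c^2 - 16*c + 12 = (c - 1)^2*(c + 2)*(c + 6)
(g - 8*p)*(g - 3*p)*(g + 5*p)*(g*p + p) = g^4*p - 6*g^3*p^2 + g^3*p - 31*g^2*p^3 - 6*g^2*p^2 + 120*g*p^4 - 31*g*p^3 + 120*p^4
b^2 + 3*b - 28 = (b - 4)*(b + 7)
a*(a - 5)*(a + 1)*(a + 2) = a^4 - 2*a^3 - 13*a^2 - 10*a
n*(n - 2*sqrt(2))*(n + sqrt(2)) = n^3 - sqrt(2)*n^2 - 4*n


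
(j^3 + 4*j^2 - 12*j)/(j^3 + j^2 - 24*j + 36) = j/(j - 3)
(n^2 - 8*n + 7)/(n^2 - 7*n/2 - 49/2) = 2*(n - 1)/(2*n + 7)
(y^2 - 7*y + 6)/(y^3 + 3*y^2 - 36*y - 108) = (y - 1)/(y^2 + 9*y + 18)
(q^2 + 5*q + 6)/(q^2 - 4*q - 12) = (q + 3)/(q - 6)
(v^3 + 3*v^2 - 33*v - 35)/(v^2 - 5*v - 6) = (v^2 + 2*v - 35)/(v - 6)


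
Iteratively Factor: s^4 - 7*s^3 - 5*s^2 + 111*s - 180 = (s - 3)*(s^3 - 4*s^2 - 17*s + 60) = (s - 3)*(s + 4)*(s^2 - 8*s + 15) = (s - 5)*(s - 3)*(s + 4)*(s - 3)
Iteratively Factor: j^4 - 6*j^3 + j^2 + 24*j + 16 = (j - 4)*(j^3 - 2*j^2 - 7*j - 4) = (j - 4)^2*(j^2 + 2*j + 1) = (j - 4)^2*(j + 1)*(j + 1)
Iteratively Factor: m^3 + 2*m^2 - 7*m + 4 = (m - 1)*(m^2 + 3*m - 4) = (m - 1)^2*(m + 4)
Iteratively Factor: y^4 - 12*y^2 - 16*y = (y)*(y^3 - 12*y - 16) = y*(y - 4)*(y^2 + 4*y + 4) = y*(y - 4)*(y + 2)*(y + 2)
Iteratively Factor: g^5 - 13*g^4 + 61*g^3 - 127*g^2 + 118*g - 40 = (g - 4)*(g^4 - 9*g^3 + 25*g^2 - 27*g + 10) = (g - 5)*(g - 4)*(g^3 - 4*g^2 + 5*g - 2) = (g - 5)*(g - 4)*(g - 2)*(g^2 - 2*g + 1) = (g - 5)*(g - 4)*(g - 2)*(g - 1)*(g - 1)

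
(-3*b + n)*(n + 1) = -3*b*n - 3*b + n^2 + n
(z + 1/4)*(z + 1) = z^2 + 5*z/4 + 1/4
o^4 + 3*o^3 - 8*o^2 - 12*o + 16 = (o - 2)*(o - 1)*(o + 2)*(o + 4)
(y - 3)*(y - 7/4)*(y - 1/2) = y^3 - 21*y^2/4 + 61*y/8 - 21/8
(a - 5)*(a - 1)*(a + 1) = a^3 - 5*a^2 - a + 5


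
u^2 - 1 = (u - 1)*(u + 1)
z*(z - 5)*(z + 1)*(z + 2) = z^4 - 2*z^3 - 13*z^2 - 10*z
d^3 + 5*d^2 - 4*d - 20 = (d - 2)*(d + 2)*(d + 5)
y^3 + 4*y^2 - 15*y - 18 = (y - 3)*(y + 1)*(y + 6)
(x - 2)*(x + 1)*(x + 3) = x^3 + 2*x^2 - 5*x - 6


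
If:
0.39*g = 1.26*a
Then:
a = 0.30952380952381*g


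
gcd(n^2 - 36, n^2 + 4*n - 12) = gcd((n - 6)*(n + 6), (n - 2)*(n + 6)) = n + 6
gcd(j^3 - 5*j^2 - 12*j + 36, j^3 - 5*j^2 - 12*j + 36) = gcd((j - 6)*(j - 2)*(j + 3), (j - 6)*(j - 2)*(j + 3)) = j^3 - 5*j^2 - 12*j + 36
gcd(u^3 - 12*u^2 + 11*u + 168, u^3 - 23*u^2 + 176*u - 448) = u^2 - 15*u + 56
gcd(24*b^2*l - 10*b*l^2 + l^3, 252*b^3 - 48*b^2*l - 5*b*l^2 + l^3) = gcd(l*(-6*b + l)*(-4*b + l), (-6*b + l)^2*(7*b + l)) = 6*b - l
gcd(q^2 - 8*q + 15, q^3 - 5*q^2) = q - 5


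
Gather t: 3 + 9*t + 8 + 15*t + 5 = 24*t + 16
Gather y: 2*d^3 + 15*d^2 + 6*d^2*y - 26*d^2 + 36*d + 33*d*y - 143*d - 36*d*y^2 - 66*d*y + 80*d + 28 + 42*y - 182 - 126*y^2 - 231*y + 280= 2*d^3 - 11*d^2 - 27*d + y^2*(-36*d - 126) + y*(6*d^2 - 33*d - 189) + 126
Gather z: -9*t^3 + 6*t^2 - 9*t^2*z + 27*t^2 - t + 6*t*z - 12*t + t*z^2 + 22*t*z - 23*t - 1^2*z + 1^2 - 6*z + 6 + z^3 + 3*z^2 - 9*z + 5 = -9*t^3 + 33*t^2 - 36*t + z^3 + z^2*(t + 3) + z*(-9*t^2 + 28*t - 16) + 12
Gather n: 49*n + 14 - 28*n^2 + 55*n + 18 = -28*n^2 + 104*n + 32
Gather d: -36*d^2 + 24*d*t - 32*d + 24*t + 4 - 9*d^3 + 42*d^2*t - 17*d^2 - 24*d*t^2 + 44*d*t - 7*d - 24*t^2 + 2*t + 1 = -9*d^3 + d^2*(42*t - 53) + d*(-24*t^2 + 68*t - 39) - 24*t^2 + 26*t + 5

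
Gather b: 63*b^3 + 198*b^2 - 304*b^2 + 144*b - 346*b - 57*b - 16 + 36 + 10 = 63*b^3 - 106*b^2 - 259*b + 30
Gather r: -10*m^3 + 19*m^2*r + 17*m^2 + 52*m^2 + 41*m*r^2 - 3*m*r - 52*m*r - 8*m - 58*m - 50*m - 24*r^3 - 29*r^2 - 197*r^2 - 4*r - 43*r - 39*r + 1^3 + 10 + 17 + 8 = -10*m^3 + 69*m^2 - 116*m - 24*r^3 + r^2*(41*m - 226) + r*(19*m^2 - 55*m - 86) + 36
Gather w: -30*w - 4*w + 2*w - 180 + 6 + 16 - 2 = -32*w - 160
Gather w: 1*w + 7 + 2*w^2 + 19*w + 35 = 2*w^2 + 20*w + 42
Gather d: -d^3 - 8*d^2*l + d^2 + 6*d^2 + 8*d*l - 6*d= -d^3 + d^2*(7 - 8*l) + d*(8*l - 6)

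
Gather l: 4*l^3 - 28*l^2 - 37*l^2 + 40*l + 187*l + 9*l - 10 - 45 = 4*l^3 - 65*l^2 + 236*l - 55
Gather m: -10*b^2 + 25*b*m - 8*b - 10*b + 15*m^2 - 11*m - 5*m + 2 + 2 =-10*b^2 - 18*b + 15*m^2 + m*(25*b - 16) + 4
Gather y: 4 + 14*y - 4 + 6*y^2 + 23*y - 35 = 6*y^2 + 37*y - 35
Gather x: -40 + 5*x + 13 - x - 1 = 4*x - 28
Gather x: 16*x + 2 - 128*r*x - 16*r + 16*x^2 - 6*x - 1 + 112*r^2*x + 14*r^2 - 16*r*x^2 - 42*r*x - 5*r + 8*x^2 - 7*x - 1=14*r^2 - 21*r + x^2*(24 - 16*r) + x*(112*r^2 - 170*r + 3)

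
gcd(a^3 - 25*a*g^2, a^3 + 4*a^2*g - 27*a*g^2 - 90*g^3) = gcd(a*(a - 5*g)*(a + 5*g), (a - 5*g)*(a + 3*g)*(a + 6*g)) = a - 5*g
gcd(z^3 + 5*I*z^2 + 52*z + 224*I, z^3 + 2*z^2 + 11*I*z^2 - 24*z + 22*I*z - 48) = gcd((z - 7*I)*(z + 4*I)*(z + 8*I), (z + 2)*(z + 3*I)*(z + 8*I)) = z + 8*I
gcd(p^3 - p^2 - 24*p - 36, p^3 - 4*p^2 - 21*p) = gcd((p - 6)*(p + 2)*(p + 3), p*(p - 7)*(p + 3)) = p + 3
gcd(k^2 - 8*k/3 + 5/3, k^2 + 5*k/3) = 1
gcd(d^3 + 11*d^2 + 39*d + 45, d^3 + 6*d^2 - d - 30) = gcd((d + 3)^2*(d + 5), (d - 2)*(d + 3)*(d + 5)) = d^2 + 8*d + 15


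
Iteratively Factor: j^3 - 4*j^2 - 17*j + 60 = (j - 5)*(j^2 + j - 12) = (j - 5)*(j + 4)*(j - 3)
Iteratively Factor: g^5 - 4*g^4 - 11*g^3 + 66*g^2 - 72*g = (g + 4)*(g^4 - 8*g^3 + 21*g^2 - 18*g) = (g - 3)*(g + 4)*(g^3 - 5*g^2 + 6*g) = g*(g - 3)*(g + 4)*(g^2 - 5*g + 6) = g*(g - 3)*(g - 2)*(g + 4)*(g - 3)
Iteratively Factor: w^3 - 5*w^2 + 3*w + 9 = (w - 3)*(w^2 - 2*w - 3) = (w - 3)*(w + 1)*(w - 3)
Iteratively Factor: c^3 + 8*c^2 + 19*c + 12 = (c + 4)*(c^2 + 4*c + 3) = (c + 3)*(c + 4)*(c + 1)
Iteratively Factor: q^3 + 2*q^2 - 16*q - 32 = (q - 4)*(q^2 + 6*q + 8) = (q - 4)*(q + 4)*(q + 2)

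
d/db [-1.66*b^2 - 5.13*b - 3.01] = -3.32*b - 5.13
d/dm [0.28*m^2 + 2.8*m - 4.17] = 0.56*m + 2.8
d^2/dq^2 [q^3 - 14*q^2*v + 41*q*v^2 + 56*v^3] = 6*q - 28*v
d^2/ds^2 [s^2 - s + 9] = 2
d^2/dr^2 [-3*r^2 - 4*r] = -6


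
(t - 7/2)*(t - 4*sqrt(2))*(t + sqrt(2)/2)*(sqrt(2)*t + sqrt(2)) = sqrt(2)*t^4 - 7*t^3 - 5*sqrt(2)*t^3/2 - 15*sqrt(2)*t^2/2 + 35*t^2/2 + 10*sqrt(2)*t + 49*t/2 + 14*sqrt(2)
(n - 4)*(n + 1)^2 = n^3 - 2*n^2 - 7*n - 4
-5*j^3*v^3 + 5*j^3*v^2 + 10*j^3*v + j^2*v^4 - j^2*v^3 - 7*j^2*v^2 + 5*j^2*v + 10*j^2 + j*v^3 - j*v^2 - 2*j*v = (-5*j + v)*(v - 2)*(j*v + 1)*(j*v + j)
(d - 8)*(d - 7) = d^2 - 15*d + 56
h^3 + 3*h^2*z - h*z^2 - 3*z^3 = (h - z)*(h + z)*(h + 3*z)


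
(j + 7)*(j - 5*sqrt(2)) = j^2 - 5*sqrt(2)*j + 7*j - 35*sqrt(2)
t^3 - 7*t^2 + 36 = (t - 6)*(t - 3)*(t + 2)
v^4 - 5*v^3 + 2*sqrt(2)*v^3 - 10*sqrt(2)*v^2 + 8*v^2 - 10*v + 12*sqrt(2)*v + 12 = (v - 3)*(v - 2)*(v + sqrt(2))^2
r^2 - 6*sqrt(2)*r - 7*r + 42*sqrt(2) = (r - 7)*(r - 6*sqrt(2))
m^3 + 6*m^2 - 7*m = m*(m - 1)*(m + 7)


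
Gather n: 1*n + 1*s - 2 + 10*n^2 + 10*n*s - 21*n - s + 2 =10*n^2 + n*(10*s - 20)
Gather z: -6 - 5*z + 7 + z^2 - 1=z^2 - 5*z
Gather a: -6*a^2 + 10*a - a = -6*a^2 + 9*a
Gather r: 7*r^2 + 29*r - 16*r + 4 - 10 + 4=7*r^2 + 13*r - 2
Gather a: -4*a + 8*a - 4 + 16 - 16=4*a - 4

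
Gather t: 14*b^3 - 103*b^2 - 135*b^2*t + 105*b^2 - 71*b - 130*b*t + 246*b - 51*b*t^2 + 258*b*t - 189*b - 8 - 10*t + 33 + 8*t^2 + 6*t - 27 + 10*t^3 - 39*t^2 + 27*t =14*b^3 + 2*b^2 - 14*b + 10*t^3 + t^2*(-51*b - 31) + t*(-135*b^2 + 128*b + 23) - 2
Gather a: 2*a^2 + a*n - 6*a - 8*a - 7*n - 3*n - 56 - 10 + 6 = 2*a^2 + a*(n - 14) - 10*n - 60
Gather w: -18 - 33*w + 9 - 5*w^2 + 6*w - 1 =-5*w^2 - 27*w - 10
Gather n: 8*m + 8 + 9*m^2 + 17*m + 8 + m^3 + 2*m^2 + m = m^3 + 11*m^2 + 26*m + 16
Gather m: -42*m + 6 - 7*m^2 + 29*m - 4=-7*m^2 - 13*m + 2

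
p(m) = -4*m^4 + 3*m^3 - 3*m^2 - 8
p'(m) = -16*m^3 + 9*m^2 - 6*m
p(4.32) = -1215.26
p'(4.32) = -1147.90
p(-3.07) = -478.39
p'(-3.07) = 566.20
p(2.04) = -64.29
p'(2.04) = -110.62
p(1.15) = -14.40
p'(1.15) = -19.33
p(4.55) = -1501.89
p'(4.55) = -1348.12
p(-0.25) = -8.25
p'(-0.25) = 2.31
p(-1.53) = -47.69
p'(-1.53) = 87.55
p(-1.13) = -22.68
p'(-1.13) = 41.36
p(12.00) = -78200.00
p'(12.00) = -26424.00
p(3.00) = -278.00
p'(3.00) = -369.00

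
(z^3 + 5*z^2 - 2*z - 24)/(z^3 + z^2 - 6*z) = (z + 4)/z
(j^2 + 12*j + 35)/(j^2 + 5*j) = (j + 7)/j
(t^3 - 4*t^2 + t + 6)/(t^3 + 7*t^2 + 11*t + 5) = (t^2 - 5*t + 6)/(t^2 + 6*t + 5)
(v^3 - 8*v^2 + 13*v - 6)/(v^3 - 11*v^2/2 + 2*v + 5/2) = 2*(v^2 - 7*v + 6)/(2*v^2 - 9*v - 5)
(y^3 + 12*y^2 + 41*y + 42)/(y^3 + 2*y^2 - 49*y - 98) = (y + 3)/(y - 7)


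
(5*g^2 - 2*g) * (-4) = -20*g^2 + 8*g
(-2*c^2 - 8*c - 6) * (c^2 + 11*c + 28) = -2*c^4 - 30*c^3 - 150*c^2 - 290*c - 168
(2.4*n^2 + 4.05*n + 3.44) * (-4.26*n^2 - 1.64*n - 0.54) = -10.224*n^4 - 21.189*n^3 - 22.5924*n^2 - 7.8286*n - 1.8576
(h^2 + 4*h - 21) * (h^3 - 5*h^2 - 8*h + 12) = h^5 - h^4 - 49*h^3 + 85*h^2 + 216*h - 252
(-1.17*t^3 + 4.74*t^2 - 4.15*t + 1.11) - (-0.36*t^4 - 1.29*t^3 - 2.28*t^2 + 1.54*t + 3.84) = 0.36*t^4 + 0.12*t^3 + 7.02*t^2 - 5.69*t - 2.73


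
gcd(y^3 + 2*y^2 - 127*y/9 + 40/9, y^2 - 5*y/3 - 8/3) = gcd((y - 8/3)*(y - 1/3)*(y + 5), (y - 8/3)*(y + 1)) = y - 8/3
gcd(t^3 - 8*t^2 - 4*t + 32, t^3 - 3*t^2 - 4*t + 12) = t^2 - 4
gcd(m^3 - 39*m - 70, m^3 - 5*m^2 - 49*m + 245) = m - 7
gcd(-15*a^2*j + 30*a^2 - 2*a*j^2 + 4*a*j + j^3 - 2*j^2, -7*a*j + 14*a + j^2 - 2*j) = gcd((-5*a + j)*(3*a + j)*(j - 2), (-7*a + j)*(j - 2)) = j - 2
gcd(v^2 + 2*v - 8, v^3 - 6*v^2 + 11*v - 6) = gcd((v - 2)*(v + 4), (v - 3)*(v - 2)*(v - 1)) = v - 2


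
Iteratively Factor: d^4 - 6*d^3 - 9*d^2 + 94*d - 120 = (d + 4)*(d^3 - 10*d^2 + 31*d - 30) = (d - 5)*(d + 4)*(d^2 - 5*d + 6) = (d - 5)*(d - 3)*(d + 4)*(d - 2)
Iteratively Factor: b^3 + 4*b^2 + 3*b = (b + 1)*(b^2 + 3*b) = (b + 1)*(b + 3)*(b)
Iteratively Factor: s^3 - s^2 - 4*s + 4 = (s - 2)*(s^2 + s - 2) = (s - 2)*(s + 2)*(s - 1)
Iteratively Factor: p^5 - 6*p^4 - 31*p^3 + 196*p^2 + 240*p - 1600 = (p + 4)*(p^4 - 10*p^3 + 9*p^2 + 160*p - 400) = (p + 4)^2*(p^3 - 14*p^2 + 65*p - 100) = (p - 5)*(p + 4)^2*(p^2 - 9*p + 20) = (p - 5)^2*(p + 4)^2*(p - 4)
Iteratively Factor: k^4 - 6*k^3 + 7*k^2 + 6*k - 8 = (k - 2)*(k^3 - 4*k^2 - k + 4) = (k - 2)*(k + 1)*(k^2 - 5*k + 4) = (k - 2)*(k - 1)*(k + 1)*(k - 4)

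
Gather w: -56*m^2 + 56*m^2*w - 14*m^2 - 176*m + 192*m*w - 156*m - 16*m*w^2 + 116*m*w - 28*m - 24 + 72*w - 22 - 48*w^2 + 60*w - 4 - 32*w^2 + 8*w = -70*m^2 - 360*m + w^2*(-16*m - 80) + w*(56*m^2 + 308*m + 140) - 50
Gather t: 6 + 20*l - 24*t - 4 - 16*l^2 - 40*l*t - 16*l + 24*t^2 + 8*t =-16*l^2 + 4*l + 24*t^2 + t*(-40*l - 16) + 2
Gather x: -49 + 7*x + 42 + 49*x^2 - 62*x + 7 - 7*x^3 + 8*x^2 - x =-7*x^3 + 57*x^2 - 56*x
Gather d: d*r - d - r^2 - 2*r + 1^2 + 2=d*(r - 1) - r^2 - 2*r + 3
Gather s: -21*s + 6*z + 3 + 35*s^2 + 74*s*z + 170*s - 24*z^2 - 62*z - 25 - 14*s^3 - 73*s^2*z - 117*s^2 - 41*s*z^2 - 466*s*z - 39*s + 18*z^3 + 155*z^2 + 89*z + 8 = -14*s^3 + s^2*(-73*z - 82) + s*(-41*z^2 - 392*z + 110) + 18*z^3 + 131*z^2 + 33*z - 14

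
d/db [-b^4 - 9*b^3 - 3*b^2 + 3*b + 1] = -4*b^3 - 27*b^2 - 6*b + 3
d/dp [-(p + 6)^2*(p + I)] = (p + 6)*(-3*p - 6 - 2*I)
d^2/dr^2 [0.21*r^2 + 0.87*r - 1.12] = 0.420000000000000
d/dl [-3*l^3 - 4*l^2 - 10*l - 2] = -9*l^2 - 8*l - 10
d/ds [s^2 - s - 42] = 2*s - 1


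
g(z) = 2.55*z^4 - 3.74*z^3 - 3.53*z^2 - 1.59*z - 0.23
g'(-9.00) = -8282.67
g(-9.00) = 19185.16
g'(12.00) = 15923.61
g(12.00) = 45886.45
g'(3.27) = 212.00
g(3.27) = 117.61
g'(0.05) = -1.97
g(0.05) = -0.32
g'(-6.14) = -2742.28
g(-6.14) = 4366.38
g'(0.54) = -7.07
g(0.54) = -2.49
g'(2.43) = 61.36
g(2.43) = 10.31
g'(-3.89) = -744.32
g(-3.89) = 756.59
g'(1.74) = 5.89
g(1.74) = -10.01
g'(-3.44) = -525.29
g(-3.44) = 472.80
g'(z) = 10.2*z^3 - 11.22*z^2 - 7.06*z - 1.59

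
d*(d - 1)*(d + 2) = d^3 + d^2 - 2*d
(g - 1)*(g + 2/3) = g^2 - g/3 - 2/3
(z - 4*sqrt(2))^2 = z^2 - 8*sqrt(2)*z + 32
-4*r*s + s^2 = s*(-4*r + s)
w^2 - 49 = (w - 7)*(w + 7)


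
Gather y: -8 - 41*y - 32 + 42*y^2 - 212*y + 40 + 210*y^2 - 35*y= 252*y^2 - 288*y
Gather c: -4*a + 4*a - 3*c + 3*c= 0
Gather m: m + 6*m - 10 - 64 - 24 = 7*m - 98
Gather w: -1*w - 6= -w - 6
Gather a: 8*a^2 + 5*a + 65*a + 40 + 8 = 8*a^2 + 70*a + 48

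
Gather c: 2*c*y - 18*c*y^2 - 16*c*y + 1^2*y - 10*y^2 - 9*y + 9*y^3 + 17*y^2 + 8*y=c*(-18*y^2 - 14*y) + 9*y^3 + 7*y^2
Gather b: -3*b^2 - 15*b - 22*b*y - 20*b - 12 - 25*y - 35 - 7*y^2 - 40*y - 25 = -3*b^2 + b*(-22*y - 35) - 7*y^2 - 65*y - 72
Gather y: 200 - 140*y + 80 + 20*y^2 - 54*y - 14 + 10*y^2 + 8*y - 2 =30*y^2 - 186*y + 264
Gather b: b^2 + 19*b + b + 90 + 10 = b^2 + 20*b + 100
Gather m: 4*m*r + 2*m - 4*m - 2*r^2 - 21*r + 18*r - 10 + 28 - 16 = m*(4*r - 2) - 2*r^2 - 3*r + 2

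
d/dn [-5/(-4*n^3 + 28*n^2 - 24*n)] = 5*(-3*n^2 + 14*n - 6)/(4*n^2*(n^2 - 7*n + 6)^2)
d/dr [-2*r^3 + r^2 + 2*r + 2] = -6*r^2 + 2*r + 2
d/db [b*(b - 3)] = 2*b - 3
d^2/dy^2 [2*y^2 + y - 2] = 4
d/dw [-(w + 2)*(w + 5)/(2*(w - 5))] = (-w^2 + 10*w + 45)/(2*(w^2 - 10*w + 25))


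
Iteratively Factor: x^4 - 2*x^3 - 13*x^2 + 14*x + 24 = (x + 3)*(x^3 - 5*x^2 + 2*x + 8) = (x - 4)*(x + 3)*(x^2 - x - 2) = (x - 4)*(x - 2)*(x + 3)*(x + 1)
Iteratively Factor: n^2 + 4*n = (n)*(n + 4)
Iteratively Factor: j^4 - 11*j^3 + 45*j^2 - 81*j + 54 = (j - 2)*(j^3 - 9*j^2 + 27*j - 27) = (j - 3)*(j - 2)*(j^2 - 6*j + 9) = (j - 3)^2*(j - 2)*(j - 3)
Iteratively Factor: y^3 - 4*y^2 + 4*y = (y - 2)*(y^2 - 2*y) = y*(y - 2)*(y - 2)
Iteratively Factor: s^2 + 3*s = (s)*(s + 3)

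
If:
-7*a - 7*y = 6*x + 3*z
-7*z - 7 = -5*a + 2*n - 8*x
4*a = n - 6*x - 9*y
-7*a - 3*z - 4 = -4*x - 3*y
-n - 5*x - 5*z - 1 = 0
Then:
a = 82/415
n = 257/83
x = 179/415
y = -13/415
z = -519/415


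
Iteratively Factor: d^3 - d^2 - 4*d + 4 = (d - 1)*(d^2 - 4) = (d - 1)*(d + 2)*(d - 2)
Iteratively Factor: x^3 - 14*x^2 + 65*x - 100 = (x - 4)*(x^2 - 10*x + 25) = (x - 5)*(x - 4)*(x - 5)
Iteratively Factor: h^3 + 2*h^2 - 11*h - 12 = (h + 1)*(h^2 + h - 12) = (h + 1)*(h + 4)*(h - 3)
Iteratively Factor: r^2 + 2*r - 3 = (r - 1)*(r + 3)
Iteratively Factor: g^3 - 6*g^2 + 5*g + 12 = (g + 1)*(g^2 - 7*g + 12) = (g - 3)*(g + 1)*(g - 4)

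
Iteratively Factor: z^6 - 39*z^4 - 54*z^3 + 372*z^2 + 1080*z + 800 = (z - 5)*(z^5 + 5*z^4 - 14*z^3 - 124*z^2 - 248*z - 160) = (z - 5)*(z + 2)*(z^4 + 3*z^3 - 20*z^2 - 84*z - 80) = (z - 5)^2*(z + 2)*(z^3 + 8*z^2 + 20*z + 16) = (z - 5)^2*(z + 2)^2*(z^2 + 6*z + 8) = (z - 5)^2*(z + 2)^2*(z + 4)*(z + 2)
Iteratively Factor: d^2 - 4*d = (d)*(d - 4)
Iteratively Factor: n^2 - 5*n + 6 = (n - 3)*(n - 2)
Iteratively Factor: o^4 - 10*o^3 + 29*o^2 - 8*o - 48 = (o + 1)*(o^3 - 11*o^2 + 40*o - 48) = (o - 4)*(o + 1)*(o^2 - 7*o + 12) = (o - 4)^2*(o + 1)*(o - 3)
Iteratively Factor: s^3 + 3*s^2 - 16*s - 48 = (s + 3)*(s^2 - 16) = (s + 3)*(s + 4)*(s - 4)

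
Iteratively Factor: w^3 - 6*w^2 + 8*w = (w - 2)*(w^2 - 4*w) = (w - 4)*(w - 2)*(w)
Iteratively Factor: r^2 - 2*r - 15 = (r - 5)*(r + 3)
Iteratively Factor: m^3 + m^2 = (m)*(m^2 + m) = m*(m + 1)*(m)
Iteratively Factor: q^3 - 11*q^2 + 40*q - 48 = (q - 4)*(q^2 - 7*q + 12) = (q - 4)*(q - 3)*(q - 4)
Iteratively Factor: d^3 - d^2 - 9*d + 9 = (d + 3)*(d^2 - 4*d + 3) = (d - 3)*(d + 3)*(d - 1)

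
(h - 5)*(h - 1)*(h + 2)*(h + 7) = h^4 + 3*h^3 - 35*h^2 - 39*h + 70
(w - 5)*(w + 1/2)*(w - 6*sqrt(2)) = w^3 - 6*sqrt(2)*w^2 - 9*w^2/2 - 5*w/2 + 27*sqrt(2)*w + 15*sqrt(2)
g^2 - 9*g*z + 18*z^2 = (g - 6*z)*(g - 3*z)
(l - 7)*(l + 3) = l^2 - 4*l - 21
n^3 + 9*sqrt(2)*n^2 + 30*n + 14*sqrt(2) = (n + sqrt(2))^2*(n + 7*sqrt(2))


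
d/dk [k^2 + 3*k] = 2*k + 3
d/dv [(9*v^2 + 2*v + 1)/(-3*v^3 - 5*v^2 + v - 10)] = (27*v^4 + 12*v^3 + 28*v^2 - 170*v - 21)/(9*v^6 + 30*v^5 + 19*v^4 + 50*v^3 + 101*v^2 - 20*v + 100)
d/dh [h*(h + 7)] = 2*h + 7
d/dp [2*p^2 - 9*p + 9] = 4*p - 9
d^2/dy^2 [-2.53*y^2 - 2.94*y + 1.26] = -5.06000000000000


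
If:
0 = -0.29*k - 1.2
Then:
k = -4.14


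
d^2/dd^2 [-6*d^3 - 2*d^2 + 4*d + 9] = -36*d - 4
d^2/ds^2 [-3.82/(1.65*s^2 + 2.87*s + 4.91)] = (20.7999*s^2 + 36.17922*s - 3.82*(3.3*s + 2.87)*(6.6*s + 5.74) + 61.89546)/(1.65*s^2 + 2.87*s + 4.91)^3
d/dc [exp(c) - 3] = exp(c)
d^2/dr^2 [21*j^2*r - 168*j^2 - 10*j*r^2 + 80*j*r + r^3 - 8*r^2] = -20*j + 6*r - 16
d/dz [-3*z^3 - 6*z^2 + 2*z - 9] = -9*z^2 - 12*z + 2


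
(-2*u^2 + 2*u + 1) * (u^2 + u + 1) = -2*u^4 + u^2 + 3*u + 1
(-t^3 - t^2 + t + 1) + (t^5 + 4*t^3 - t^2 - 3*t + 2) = t^5 + 3*t^3 - 2*t^2 - 2*t + 3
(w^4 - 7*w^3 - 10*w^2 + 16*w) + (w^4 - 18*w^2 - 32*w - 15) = 2*w^4 - 7*w^3 - 28*w^2 - 16*w - 15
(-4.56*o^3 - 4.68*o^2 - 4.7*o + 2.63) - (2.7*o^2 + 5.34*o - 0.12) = -4.56*o^3 - 7.38*o^2 - 10.04*o + 2.75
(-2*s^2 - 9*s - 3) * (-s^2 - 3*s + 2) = 2*s^4 + 15*s^3 + 26*s^2 - 9*s - 6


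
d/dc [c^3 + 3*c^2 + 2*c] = 3*c^2 + 6*c + 2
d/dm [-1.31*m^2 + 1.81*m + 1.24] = 1.81 - 2.62*m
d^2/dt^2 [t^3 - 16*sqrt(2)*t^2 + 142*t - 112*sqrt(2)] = 6*t - 32*sqrt(2)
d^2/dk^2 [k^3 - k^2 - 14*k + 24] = 6*k - 2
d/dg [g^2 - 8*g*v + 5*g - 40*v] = 2*g - 8*v + 5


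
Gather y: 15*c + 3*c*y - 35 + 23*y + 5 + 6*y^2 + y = 15*c + 6*y^2 + y*(3*c + 24) - 30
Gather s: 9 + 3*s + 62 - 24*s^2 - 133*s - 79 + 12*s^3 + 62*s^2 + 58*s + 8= 12*s^3 + 38*s^2 - 72*s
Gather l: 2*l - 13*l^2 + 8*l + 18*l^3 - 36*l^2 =18*l^3 - 49*l^2 + 10*l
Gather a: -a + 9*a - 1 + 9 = 8*a + 8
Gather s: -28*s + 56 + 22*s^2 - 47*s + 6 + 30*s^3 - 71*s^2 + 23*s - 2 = 30*s^3 - 49*s^2 - 52*s + 60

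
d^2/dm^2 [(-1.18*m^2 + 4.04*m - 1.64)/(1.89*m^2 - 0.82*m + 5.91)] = (25.20504*m^3 + 43.933428*m^2 - 255.508344*m - 8.84121999999999)/(6.751269*m^6 - 8.787366*m^5 + 67.145841*m^4 - 55.507276*m^3 + 209.963979*m^2 - 85.923126*m + 206.425071)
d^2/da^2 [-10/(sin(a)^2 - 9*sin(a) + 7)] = 10*(4*sin(a)^4 - 27*sin(a)^3 + 47*sin(a)^2 + 117*sin(a) - 148)/(sin(a)^2 - 9*sin(a) + 7)^3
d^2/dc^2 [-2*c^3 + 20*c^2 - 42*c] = 40 - 12*c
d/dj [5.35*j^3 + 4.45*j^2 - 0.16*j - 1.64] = 16.05*j^2 + 8.9*j - 0.16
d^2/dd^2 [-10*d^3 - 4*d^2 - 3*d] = -60*d - 8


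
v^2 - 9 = (v - 3)*(v + 3)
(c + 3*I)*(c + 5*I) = c^2 + 8*I*c - 15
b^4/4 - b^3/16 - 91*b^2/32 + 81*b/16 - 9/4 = (b/4 + 1)*(b - 2)*(b - 3/2)*(b - 3/4)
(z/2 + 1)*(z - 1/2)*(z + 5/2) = z^3/2 + 2*z^2 + 11*z/8 - 5/4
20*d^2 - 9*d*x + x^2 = (-5*d + x)*(-4*d + x)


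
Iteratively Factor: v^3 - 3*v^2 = (v)*(v^2 - 3*v) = v^2*(v - 3)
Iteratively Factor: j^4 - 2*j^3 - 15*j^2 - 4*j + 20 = (j - 1)*(j^3 - j^2 - 16*j - 20) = (j - 5)*(j - 1)*(j^2 + 4*j + 4) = (j - 5)*(j - 1)*(j + 2)*(j + 2)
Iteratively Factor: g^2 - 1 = (g - 1)*(g + 1)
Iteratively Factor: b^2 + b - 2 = (b + 2)*(b - 1)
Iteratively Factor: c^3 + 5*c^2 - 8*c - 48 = (c - 3)*(c^2 + 8*c + 16) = (c - 3)*(c + 4)*(c + 4)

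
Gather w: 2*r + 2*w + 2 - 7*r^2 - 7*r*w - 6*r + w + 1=-7*r^2 - 4*r + w*(3 - 7*r) + 3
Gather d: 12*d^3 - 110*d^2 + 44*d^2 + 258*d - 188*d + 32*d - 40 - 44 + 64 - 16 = 12*d^3 - 66*d^2 + 102*d - 36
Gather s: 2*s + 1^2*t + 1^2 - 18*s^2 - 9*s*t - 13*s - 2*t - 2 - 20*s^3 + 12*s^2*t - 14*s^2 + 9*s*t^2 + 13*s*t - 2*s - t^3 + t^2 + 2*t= -20*s^3 + s^2*(12*t - 32) + s*(9*t^2 + 4*t - 13) - t^3 + t^2 + t - 1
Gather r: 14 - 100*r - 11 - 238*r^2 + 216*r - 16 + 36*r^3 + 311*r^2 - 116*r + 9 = 36*r^3 + 73*r^2 - 4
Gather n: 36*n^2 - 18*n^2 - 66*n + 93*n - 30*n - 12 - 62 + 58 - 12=18*n^2 - 3*n - 28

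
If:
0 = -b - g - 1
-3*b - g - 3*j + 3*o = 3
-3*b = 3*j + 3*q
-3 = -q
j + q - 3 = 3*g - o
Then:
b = 7/5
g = -12/5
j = -22/5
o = -14/5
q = 3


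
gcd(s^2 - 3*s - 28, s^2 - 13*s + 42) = s - 7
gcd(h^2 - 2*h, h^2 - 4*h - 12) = 1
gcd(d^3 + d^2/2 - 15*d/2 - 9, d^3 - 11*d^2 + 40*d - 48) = d - 3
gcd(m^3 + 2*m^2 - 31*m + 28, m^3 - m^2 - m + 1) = m - 1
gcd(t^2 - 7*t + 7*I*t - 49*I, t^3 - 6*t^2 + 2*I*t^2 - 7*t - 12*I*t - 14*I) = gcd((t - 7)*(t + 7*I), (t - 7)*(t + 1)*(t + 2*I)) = t - 7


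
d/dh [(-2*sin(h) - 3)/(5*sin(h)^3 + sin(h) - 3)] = (20*sin(h)^3 + 45*sin(h)^2 + 9)*cos(h)/(5*sin(h)^3 + sin(h) - 3)^2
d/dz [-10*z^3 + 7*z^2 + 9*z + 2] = -30*z^2 + 14*z + 9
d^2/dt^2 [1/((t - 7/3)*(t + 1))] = 6*(9*(t + 1)^2 + 3*(t + 1)*(3*t - 7) + (3*t - 7)^2)/((t + 1)^3*(3*t - 7)^3)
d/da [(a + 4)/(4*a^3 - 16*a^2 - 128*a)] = (4 - a)/(2*a^2*(a^2 - 16*a + 64))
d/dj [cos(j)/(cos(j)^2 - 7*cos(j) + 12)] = (cos(j)^2 - 12)*sin(j)/((cos(j) - 4)^2*(cos(j) - 3)^2)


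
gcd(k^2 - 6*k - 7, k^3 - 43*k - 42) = k^2 - 6*k - 7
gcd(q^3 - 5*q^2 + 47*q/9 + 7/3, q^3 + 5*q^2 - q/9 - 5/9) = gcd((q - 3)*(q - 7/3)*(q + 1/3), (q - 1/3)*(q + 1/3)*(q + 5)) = q + 1/3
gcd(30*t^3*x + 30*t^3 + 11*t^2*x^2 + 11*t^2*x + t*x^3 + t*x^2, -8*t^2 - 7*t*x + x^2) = 1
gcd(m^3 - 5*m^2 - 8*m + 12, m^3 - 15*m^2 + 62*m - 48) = m^2 - 7*m + 6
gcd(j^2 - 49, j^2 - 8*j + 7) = j - 7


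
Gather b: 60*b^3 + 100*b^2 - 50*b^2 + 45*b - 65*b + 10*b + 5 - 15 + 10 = 60*b^3 + 50*b^2 - 10*b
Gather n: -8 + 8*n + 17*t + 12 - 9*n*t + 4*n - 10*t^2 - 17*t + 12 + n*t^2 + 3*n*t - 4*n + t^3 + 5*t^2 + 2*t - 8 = n*(t^2 - 6*t + 8) + t^3 - 5*t^2 + 2*t + 8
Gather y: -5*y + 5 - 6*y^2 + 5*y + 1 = 6 - 6*y^2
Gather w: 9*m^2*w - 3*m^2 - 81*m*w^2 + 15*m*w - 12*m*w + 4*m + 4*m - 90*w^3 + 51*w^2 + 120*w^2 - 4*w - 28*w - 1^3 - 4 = -3*m^2 + 8*m - 90*w^3 + w^2*(171 - 81*m) + w*(9*m^2 + 3*m - 32) - 5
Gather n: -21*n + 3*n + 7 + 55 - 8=54 - 18*n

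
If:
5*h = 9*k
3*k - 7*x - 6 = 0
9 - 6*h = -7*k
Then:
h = 81/19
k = 45/19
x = 3/19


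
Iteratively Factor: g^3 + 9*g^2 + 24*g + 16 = (g + 4)*(g^2 + 5*g + 4) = (g + 1)*(g + 4)*(g + 4)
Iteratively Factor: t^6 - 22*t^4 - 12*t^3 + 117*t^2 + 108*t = (t - 4)*(t^5 + 4*t^4 - 6*t^3 - 36*t^2 - 27*t) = (t - 4)*(t - 3)*(t^4 + 7*t^3 + 15*t^2 + 9*t) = t*(t - 4)*(t - 3)*(t^3 + 7*t^2 + 15*t + 9) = t*(t - 4)*(t - 3)*(t + 1)*(t^2 + 6*t + 9) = t*(t - 4)*(t - 3)*(t + 1)*(t + 3)*(t + 3)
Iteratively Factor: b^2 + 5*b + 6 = (b + 2)*(b + 3)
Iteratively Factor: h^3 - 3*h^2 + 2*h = (h - 1)*(h^2 - 2*h) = (h - 2)*(h - 1)*(h)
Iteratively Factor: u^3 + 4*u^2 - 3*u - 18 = (u - 2)*(u^2 + 6*u + 9) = (u - 2)*(u + 3)*(u + 3)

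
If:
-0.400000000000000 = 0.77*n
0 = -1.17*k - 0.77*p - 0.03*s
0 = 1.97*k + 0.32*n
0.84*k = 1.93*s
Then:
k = 0.08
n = -0.52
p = -0.13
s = 0.04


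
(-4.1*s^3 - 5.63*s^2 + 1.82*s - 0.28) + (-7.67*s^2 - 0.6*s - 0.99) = -4.1*s^3 - 13.3*s^2 + 1.22*s - 1.27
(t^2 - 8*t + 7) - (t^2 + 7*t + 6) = 1 - 15*t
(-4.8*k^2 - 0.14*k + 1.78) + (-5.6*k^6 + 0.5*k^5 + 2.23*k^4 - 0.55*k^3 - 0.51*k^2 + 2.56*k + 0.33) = -5.6*k^6 + 0.5*k^5 + 2.23*k^4 - 0.55*k^3 - 5.31*k^2 + 2.42*k + 2.11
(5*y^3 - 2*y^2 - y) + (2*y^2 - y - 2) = 5*y^3 - 2*y - 2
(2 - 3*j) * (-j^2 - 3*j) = 3*j^3 + 7*j^2 - 6*j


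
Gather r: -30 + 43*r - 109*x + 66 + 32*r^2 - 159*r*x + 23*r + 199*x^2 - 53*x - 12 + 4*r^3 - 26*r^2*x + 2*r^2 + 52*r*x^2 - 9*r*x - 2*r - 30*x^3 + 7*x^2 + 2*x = 4*r^3 + r^2*(34 - 26*x) + r*(52*x^2 - 168*x + 64) - 30*x^3 + 206*x^2 - 160*x + 24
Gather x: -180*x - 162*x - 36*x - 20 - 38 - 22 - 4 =-378*x - 84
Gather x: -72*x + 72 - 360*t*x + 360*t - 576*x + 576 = 360*t + x*(-360*t - 648) + 648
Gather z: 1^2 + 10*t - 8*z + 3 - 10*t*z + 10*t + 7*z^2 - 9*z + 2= 20*t + 7*z^2 + z*(-10*t - 17) + 6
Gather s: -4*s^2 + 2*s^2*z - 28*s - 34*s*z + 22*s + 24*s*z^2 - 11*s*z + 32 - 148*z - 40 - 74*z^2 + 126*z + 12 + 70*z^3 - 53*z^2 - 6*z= s^2*(2*z - 4) + s*(24*z^2 - 45*z - 6) + 70*z^3 - 127*z^2 - 28*z + 4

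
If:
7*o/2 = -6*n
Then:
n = -7*o/12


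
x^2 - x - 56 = (x - 8)*(x + 7)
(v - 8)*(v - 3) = v^2 - 11*v + 24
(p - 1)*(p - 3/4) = p^2 - 7*p/4 + 3/4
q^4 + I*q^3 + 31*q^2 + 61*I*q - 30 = (q - 6*I)*(q + I)^2*(q + 5*I)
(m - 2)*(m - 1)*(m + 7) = m^3 + 4*m^2 - 19*m + 14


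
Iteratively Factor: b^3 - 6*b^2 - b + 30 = (b - 5)*(b^2 - b - 6) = (b - 5)*(b + 2)*(b - 3)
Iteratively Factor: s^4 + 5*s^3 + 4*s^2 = (s + 4)*(s^3 + s^2) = (s + 1)*(s + 4)*(s^2) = s*(s + 1)*(s + 4)*(s)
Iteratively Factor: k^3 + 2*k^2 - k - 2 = (k - 1)*(k^2 + 3*k + 2) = (k - 1)*(k + 1)*(k + 2)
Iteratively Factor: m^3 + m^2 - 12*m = (m)*(m^2 + m - 12) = m*(m + 4)*(m - 3)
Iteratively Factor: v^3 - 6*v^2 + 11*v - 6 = (v - 3)*(v^2 - 3*v + 2) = (v - 3)*(v - 1)*(v - 2)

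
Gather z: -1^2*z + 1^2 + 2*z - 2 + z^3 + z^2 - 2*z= z^3 + z^2 - z - 1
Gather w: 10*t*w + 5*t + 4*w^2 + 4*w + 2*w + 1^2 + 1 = 5*t + 4*w^2 + w*(10*t + 6) + 2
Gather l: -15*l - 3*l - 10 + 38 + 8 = 36 - 18*l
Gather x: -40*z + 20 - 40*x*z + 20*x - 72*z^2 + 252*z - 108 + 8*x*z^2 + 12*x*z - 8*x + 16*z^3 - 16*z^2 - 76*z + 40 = x*(8*z^2 - 28*z + 12) + 16*z^3 - 88*z^2 + 136*z - 48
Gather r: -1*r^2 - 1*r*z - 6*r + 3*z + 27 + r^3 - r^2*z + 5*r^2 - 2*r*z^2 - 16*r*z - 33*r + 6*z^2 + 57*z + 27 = r^3 + r^2*(4 - z) + r*(-2*z^2 - 17*z - 39) + 6*z^2 + 60*z + 54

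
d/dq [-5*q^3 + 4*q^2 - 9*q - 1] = -15*q^2 + 8*q - 9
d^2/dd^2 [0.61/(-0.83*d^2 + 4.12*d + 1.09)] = (-0.840458*d^2 + 4.171912*d + 0.61*(1.66*d - 4.12)*(3.32*d - 8.24) + 1.103734)/(-0.83*d^2 + 4.12*d + 1.09)^3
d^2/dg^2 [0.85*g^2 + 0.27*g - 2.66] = 1.70000000000000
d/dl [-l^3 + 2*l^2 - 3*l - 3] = -3*l^2 + 4*l - 3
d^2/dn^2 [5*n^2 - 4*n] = 10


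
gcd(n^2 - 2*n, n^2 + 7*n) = n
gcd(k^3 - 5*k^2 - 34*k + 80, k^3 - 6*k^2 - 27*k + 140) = k + 5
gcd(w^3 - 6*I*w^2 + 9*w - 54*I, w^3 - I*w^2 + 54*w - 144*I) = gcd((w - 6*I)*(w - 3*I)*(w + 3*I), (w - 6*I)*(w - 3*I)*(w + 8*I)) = w^2 - 9*I*w - 18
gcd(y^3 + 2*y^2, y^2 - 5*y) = y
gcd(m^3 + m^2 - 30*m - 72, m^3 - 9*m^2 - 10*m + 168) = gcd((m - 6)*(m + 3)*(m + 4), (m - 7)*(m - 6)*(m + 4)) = m^2 - 2*m - 24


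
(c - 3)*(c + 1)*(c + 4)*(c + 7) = c^4 + 9*c^3 + 3*c^2 - 89*c - 84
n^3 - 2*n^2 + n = n*(n - 1)^2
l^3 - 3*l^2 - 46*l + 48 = (l - 8)*(l - 1)*(l + 6)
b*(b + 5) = b^2 + 5*b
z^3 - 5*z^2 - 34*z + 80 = (z - 8)*(z - 2)*(z + 5)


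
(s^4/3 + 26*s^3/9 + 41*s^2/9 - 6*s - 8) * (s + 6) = s^5/3 + 44*s^4/9 + 197*s^3/9 + 64*s^2/3 - 44*s - 48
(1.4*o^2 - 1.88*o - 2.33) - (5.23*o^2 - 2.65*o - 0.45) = -3.83*o^2 + 0.77*o - 1.88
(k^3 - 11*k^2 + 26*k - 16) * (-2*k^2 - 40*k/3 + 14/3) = -2*k^5 + 26*k^4/3 + 298*k^3/3 - 366*k^2 + 1004*k/3 - 224/3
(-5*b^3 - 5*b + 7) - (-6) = -5*b^3 - 5*b + 13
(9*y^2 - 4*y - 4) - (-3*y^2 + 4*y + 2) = 12*y^2 - 8*y - 6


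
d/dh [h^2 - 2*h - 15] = 2*h - 2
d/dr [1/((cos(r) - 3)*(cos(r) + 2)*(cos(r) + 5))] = (-3*sin(r)^2 + 8*cos(r) - 8)*sin(r)/((cos(r) - 3)^2*(cos(r) + 2)^2*(cos(r) + 5)^2)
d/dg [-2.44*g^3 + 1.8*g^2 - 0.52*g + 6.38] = -7.32*g^2 + 3.6*g - 0.52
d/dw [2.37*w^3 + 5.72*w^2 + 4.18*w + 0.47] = 7.11*w^2 + 11.44*w + 4.18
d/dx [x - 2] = 1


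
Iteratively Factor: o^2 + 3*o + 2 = (o + 2)*(o + 1)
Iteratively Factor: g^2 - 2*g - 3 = (g - 3)*(g + 1)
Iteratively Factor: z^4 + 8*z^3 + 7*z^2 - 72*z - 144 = (z + 4)*(z^3 + 4*z^2 - 9*z - 36) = (z + 4)^2*(z^2 - 9) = (z + 3)*(z + 4)^2*(z - 3)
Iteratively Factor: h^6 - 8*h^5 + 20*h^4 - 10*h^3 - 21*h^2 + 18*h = (h - 3)*(h^5 - 5*h^4 + 5*h^3 + 5*h^2 - 6*h) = (h - 3)^2*(h^4 - 2*h^3 - h^2 + 2*h) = (h - 3)^2*(h - 1)*(h^3 - h^2 - 2*h) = (h - 3)^2*(h - 1)*(h + 1)*(h^2 - 2*h) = (h - 3)^2*(h - 2)*(h - 1)*(h + 1)*(h)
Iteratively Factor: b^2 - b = (b - 1)*(b)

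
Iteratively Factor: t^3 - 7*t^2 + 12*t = (t - 3)*(t^2 - 4*t) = (t - 4)*(t - 3)*(t)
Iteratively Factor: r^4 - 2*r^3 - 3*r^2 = (r)*(r^3 - 2*r^2 - 3*r) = r^2*(r^2 - 2*r - 3) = r^2*(r + 1)*(r - 3)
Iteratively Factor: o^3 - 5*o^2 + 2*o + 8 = (o - 4)*(o^2 - o - 2) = (o - 4)*(o - 2)*(o + 1)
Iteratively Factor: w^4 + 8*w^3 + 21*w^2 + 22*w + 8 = (w + 2)*(w^3 + 6*w^2 + 9*w + 4) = (w + 1)*(w + 2)*(w^2 + 5*w + 4) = (w + 1)*(w + 2)*(w + 4)*(w + 1)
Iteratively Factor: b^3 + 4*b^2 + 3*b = (b)*(b^2 + 4*b + 3) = b*(b + 3)*(b + 1)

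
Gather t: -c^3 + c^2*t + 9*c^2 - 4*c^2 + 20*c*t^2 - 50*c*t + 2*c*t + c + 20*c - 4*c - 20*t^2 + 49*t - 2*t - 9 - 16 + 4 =-c^3 + 5*c^2 + 17*c + t^2*(20*c - 20) + t*(c^2 - 48*c + 47) - 21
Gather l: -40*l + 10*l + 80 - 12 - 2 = 66 - 30*l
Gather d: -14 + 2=-12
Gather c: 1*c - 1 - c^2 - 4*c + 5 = -c^2 - 3*c + 4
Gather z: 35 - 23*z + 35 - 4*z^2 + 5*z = -4*z^2 - 18*z + 70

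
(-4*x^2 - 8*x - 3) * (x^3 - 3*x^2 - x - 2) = -4*x^5 + 4*x^4 + 25*x^3 + 25*x^2 + 19*x + 6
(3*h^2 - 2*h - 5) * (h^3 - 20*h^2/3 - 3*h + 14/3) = 3*h^5 - 22*h^4 - 2*h^3/3 + 160*h^2/3 + 17*h/3 - 70/3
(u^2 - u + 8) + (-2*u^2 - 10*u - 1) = -u^2 - 11*u + 7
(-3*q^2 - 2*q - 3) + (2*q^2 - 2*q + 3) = -q^2 - 4*q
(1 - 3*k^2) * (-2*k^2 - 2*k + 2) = 6*k^4 + 6*k^3 - 8*k^2 - 2*k + 2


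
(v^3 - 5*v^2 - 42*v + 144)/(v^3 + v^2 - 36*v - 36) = (v^2 - 11*v + 24)/(v^2 - 5*v - 6)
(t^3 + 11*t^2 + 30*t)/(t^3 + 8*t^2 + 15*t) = (t + 6)/(t + 3)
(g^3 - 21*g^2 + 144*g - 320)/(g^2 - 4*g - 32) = (g^2 - 13*g + 40)/(g + 4)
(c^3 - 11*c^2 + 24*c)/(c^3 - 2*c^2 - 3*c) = (c - 8)/(c + 1)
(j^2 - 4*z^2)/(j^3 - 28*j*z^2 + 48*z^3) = (-j - 2*z)/(-j^2 - 2*j*z + 24*z^2)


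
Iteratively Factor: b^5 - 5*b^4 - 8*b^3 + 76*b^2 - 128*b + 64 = (b + 4)*(b^4 - 9*b^3 + 28*b^2 - 36*b + 16) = (b - 1)*(b + 4)*(b^3 - 8*b^2 + 20*b - 16) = (b - 4)*(b - 1)*(b + 4)*(b^2 - 4*b + 4) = (b - 4)*(b - 2)*(b - 1)*(b + 4)*(b - 2)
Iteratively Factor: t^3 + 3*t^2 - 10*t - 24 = (t + 2)*(t^2 + t - 12) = (t - 3)*(t + 2)*(t + 4)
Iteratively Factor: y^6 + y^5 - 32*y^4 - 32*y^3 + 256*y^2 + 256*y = (y - 4)*(y^5 + 5*y^4 - 12*y^3 - 80*y^2 - 64*y) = (y - 4)^2*(y^4 + 9*y^3 + 24*y^2 + 16*y) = (y - 4)^2*(y + 4)*(y^3 + 5*y^2 + 4*y) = (y - 4)^2*(y + 4)^2*(y^2 + y) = (y - 4)^2*(y + 1)*(y + 4)^2*(y)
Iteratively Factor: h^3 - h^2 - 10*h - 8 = (h + 2)*(h^2 - 3*h - 4) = (h - 4)*(h + 2)*(h + 1)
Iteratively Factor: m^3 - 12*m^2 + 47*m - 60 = (m - 4)*(m^2 - 8*m + 15) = (m - 4)*(m - 3)*(m - 5)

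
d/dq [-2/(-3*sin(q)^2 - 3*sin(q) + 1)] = -6*(2*sin(q) + 1)*cos(q)/(3*sin(q)^2 + 3*sin(q) - 1)^2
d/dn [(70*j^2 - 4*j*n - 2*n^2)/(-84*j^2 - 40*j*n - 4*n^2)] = 4*j/(9*j^2 + 6*j*n + n^2)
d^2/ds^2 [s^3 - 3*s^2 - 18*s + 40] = 6*s - 6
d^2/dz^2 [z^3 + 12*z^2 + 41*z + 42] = 6*z + 24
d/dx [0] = 0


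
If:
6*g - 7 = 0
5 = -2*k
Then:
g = 7/6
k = -5/2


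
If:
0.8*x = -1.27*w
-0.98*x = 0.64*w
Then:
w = 0.00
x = 0.00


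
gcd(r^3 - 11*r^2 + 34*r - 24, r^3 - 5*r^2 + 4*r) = r^2 - 5*r + 4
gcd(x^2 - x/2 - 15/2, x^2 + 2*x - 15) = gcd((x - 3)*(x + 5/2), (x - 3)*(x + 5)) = x - 3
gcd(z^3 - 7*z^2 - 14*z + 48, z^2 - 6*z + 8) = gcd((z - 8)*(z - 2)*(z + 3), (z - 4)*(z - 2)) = z - 2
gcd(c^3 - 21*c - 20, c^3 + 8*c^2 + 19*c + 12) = c^2 + 5*c + 4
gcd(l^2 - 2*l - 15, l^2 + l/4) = 1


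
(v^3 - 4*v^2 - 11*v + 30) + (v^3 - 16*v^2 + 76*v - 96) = 2*v^3 - 20*v^2 + 65*v - 66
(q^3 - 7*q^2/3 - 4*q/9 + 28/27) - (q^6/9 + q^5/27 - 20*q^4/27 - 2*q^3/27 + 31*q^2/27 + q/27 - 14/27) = -q^6/9 - q^5/27 + 20*q^4/27 + 29*q^3/27 - 94*q^2/27 - 13*q/27 + 14/9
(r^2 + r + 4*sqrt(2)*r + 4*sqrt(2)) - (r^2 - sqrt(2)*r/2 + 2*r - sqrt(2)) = -r + 9*sqrt(2)*r/2 + 5*sqrt(2)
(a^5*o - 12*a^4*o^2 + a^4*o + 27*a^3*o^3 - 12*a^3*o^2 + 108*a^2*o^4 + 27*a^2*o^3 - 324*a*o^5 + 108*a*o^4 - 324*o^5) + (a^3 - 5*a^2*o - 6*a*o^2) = a^5*o - 12*a^4*o^2 + a^4*o + 27*a^3*o^3 - 12*a^3*o^2 + a^3 + 108*a^2*o^4 + 27*a^2*o^3 - 5*a^2*o - 324*a*o^5 + 108*a*o^4 - 6*a*o^2 - 324*o^5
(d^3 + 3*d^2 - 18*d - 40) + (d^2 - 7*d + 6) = d^3 + 4*d^2 - 25*d - 34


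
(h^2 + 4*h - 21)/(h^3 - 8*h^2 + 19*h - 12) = (h + 7)/(h^2 - 5*h + 4)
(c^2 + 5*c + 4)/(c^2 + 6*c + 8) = (c + 1)/(c + 2)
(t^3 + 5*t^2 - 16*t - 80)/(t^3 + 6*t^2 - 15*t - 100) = (t + 4)/(t + 5)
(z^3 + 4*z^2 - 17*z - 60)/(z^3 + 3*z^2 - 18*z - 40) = (z + 3)/(z + 2)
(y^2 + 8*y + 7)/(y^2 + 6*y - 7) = (y + 1)/(y - 1)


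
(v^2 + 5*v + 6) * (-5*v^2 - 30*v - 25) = -5*v^4 - 55*v^3 - 205*v^2 - 305*v - 150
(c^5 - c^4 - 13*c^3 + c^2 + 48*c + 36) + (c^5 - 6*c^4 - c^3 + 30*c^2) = 2*c^5 - 7*c^4 - 14*c^3 + 31*c^2 + 48*c + 36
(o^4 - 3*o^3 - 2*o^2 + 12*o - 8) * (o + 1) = o^5 - 2*o^4 - 5*o^3 + 10*o^2 + 4*o - 8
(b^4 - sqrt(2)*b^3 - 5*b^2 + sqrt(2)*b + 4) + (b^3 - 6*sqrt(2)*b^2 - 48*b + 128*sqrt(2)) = b^4 - sqrt(2)*b^3 + b^3 - 6*sqrt(2)*b^2 - 5*b^2 - 48*b + sqrt(2)*b + 4 + 128*sqrt(2)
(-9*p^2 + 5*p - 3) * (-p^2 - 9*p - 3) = 9*p^4 + 76*p^3 - 15*p^2 + 12*p + 9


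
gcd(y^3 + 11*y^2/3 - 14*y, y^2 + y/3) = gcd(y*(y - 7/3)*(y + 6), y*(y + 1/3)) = y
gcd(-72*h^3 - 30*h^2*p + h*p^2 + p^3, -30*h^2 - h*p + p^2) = -6*h + p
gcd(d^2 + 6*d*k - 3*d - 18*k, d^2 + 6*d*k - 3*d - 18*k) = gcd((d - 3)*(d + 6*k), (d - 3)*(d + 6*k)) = d^2 + 6*d*k - 3*d - 18*k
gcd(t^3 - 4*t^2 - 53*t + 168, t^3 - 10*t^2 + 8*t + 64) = t - 8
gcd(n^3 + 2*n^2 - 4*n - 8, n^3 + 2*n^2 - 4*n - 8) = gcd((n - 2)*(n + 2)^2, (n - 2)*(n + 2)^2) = n^3 + 2*n^2 - 4*n - 8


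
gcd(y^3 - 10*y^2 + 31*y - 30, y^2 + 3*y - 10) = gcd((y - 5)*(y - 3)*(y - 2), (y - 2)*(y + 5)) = y - 2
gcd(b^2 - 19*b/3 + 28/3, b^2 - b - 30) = 1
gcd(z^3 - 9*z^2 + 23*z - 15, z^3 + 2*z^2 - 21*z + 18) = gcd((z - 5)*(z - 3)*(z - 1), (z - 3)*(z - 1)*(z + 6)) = z^2 - 4*z + 3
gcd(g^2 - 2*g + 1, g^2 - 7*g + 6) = g - 1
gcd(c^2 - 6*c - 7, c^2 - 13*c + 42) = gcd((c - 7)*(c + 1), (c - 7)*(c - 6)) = c - 7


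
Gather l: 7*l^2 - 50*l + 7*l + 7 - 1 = 7*l^2 - 43*l + 6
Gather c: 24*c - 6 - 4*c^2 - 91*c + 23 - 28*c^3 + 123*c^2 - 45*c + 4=-28*c^3 + 119*c^2 - 112*c + 21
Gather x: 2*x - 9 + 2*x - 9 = 4*x - 18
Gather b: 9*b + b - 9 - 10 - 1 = 10*b - 20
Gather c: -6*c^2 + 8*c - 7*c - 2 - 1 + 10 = -6*c^2 + c + 7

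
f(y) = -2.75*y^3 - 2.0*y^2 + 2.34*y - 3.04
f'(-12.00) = -1137.66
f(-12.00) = 4432.88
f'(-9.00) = -629.91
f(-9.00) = 1818.65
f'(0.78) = -5.80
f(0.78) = -3.74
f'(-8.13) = -510.44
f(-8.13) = 1323.50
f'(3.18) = -93.81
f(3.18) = -104.26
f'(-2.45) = -37.38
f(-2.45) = 19.66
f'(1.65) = -26.72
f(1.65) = -16.98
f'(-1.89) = -19.57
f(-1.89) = 3.96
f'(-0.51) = 2.23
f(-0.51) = -4.39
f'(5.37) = -257.04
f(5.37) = -474.00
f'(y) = -8.25*y^2 - 4.0*y + 2.34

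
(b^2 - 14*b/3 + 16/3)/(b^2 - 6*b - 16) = (-3*b^2 + 14*b - 16)/(3*(-b^2 + 6*b + 16))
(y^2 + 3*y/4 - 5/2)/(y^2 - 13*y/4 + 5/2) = (y + 2)/(y - 2)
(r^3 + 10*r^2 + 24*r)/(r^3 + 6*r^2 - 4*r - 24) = r*(r + 4)/(r^2 - 4)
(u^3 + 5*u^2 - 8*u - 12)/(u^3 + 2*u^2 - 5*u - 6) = (u + 6)/(u + 3)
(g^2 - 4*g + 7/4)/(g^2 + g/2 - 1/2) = (g - 7/2)/(g + 1)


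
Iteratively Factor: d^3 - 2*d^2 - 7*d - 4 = (d + 1)*(d^2 - 3*d - 4) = (d + 1)^2*(d - 4)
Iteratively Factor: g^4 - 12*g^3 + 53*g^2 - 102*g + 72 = (g - 3)*(g^3 - 9*g^2 + 26*g - 24) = (g - 3)*(g - 2)*(g^2 - 7*g + 12) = (g - 3)^2*(g - 2)*(g - 4)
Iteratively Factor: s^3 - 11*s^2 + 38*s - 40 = (s - 4)*(s^2 - 7*s + 10) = (s - 4)*(s - 2)*(s - 5)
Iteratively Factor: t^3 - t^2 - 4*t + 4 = (t - 2)*(t^2 + t - 2) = (t - 2)*(t - 1)*(t + 2)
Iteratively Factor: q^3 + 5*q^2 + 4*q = (q + 4)*(q^2 + q) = (q + 1)*(q + 4)*(q)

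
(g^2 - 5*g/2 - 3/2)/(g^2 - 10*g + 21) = (g + 1/2)/(g - 7)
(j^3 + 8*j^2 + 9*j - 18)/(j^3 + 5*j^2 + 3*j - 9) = (j + 6)/(j + 3)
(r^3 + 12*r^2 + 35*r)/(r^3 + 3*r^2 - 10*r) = (r + 7)/(r - 2)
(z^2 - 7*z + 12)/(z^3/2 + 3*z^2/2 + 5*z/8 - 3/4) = 8*(z^2 - 7*z + 12)/(4*z^3 + 12*z^2 + 5*z - 6)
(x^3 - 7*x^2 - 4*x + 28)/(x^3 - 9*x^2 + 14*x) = (x + 2)/x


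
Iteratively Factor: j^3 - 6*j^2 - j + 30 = (j + 2)*(j^2 - 8*j + 15) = (j - 5)*(j + 2)*(j - 3)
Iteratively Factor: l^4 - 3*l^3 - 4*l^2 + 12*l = (l)*(l^3 - 3*l^2 - 4*l + 12) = l*(l + 2)*(l^2 - 5*l + 6) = l*(l - 3)*(l + 2)*(l - 2)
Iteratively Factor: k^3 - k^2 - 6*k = (k - 3)*(k^2 + 2*k) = (k - 3)*(k + 2)*(k)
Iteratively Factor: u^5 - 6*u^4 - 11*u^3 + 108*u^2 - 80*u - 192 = (u + 1)*(u^4 - 7*u^3 - 4*u^2 + 112*u - 192) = (u - 4)*(u + 1)*(u^3 - 3*u^2 - 16*u + 48) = (u - 4)*(u + 1)*(u + 4)*(u^2 - 7*u + 12) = (u - 4)^2*(u + 1)*(u + 4)*(u - 3)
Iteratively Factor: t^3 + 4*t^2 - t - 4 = (t + 4)*(t^2 - 1) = (t - 1)*(t + 4)*(t + 1)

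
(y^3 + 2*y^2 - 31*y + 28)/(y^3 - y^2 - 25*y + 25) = (y^2 + 3*y - 28)/(y^2 - 25)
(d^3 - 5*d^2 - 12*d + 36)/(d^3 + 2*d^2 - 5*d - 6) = (d - 6)/(d + 1)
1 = 1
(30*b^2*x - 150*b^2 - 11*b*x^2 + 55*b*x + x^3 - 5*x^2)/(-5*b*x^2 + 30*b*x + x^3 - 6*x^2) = (-6*b*x + 30*b + x^2 - 5*x)/(x*(x - 6))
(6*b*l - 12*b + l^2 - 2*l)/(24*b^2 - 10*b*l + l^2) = (6*b*l - 12*b + l^2 - 2*l)/(24*b^2 - 10*b*l + l^2)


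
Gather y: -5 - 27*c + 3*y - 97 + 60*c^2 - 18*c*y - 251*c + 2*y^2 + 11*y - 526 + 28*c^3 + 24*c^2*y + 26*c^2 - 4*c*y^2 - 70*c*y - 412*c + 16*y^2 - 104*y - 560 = 28*c^3 + 86*c^2 - 690*c + y^2*(18 - 4*c) + y*(24*c^2 - 88*c - 90) - 1188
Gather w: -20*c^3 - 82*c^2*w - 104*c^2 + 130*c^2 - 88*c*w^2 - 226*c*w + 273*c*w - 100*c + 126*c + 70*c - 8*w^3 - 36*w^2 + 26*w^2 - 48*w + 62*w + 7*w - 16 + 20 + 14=-20*c^3 + 26*c^2 + 96*c - 8*w^3 + w^2*(-88*c - 10) + w*(-82*c^2 + 47*c + 21) + 18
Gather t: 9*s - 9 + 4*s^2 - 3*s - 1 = 4*s^2 + 6*s - 10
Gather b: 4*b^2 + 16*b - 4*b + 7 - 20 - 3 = 4*b^2 + 12*b - 16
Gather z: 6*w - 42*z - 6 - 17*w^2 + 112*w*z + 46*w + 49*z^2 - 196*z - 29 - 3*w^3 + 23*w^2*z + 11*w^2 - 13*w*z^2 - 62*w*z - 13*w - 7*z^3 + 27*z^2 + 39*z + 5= -3*w^3 - 6*w^2 + 39*w - 7*z^3 + z^2*(76 - 13*w) + z*(23*w^2 + 50*w - 199) - 30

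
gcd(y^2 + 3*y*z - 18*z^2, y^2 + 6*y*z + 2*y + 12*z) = y + 6*z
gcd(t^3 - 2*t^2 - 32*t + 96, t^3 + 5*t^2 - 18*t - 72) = t^2 + 2*t - 24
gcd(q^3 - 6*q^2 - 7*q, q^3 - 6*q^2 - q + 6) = q + 1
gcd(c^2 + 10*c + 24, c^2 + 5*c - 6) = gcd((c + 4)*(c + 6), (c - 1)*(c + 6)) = c + 6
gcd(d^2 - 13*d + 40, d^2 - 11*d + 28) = 1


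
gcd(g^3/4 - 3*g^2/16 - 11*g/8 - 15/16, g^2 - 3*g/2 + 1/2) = 1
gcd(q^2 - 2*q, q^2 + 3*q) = q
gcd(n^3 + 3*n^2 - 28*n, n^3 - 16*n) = n^2 - 4*n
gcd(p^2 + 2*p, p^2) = p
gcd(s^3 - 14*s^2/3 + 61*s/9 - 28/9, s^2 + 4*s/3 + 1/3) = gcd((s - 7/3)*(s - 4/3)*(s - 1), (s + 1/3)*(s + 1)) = 1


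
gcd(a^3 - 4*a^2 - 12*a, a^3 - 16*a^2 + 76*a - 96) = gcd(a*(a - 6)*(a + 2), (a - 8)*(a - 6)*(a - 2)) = a - 6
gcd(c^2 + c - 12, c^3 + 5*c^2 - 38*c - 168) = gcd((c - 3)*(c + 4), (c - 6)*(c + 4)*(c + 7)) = c + 4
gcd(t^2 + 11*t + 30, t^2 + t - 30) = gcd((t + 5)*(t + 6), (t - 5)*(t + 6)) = t + 6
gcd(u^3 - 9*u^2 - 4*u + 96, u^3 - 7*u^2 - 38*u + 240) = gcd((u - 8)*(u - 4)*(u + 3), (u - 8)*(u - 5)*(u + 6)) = u - 8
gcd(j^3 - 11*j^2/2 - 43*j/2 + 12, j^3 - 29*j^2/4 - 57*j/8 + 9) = j - 8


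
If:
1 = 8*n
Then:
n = 1/8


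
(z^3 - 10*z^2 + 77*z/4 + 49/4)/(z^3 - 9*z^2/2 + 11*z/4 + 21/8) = 2*(z - 7)/(2*z - 3)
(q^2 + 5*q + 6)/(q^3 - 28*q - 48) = (q + 3)/(q^2 - 2*q - 24)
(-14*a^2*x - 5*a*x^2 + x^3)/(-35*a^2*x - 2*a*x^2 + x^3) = (2*a + x)/(5*a + x)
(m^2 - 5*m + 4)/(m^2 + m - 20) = (m - 1)/(m + 5)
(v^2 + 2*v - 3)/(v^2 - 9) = (v - 1)/(v - 3)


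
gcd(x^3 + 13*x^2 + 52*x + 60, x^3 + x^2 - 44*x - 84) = x^2 + 8*x + 12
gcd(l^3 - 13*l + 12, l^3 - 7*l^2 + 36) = l - 3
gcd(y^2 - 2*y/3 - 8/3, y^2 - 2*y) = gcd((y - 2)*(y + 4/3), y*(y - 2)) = y - 2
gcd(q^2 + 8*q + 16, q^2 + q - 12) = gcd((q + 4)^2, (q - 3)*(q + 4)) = q + 4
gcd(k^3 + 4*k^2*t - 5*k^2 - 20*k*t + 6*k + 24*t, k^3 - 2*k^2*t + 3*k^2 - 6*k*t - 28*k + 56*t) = 1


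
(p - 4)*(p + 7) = p^2 + 3*p - 28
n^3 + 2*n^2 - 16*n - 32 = (n - 4)*(n + 2)*(n + 4)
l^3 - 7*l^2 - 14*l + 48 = (l - 8)*(l - 2)*(l + 3)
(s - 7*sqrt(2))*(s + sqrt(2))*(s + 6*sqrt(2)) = s^3 - 86*s - 84*sqrt(2)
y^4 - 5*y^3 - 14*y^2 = y^2*(y - 7)*(y + 2)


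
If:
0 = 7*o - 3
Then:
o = 3/7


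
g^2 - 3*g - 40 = (g - 8)*(g + 5)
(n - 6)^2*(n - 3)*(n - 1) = n^4 - 16*n^3 + 87*n^2 - 180*n + 108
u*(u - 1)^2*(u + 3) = u^4 + u^3 - 5*u^2 + 3*u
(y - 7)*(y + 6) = y^2 - y - 42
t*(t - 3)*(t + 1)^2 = t^4 - t^3 - 5*t^2 - 3*t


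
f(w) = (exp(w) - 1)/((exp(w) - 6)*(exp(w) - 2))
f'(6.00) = 0.00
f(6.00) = 0.00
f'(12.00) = 0.00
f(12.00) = 0.00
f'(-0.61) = 0.04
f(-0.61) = -0.06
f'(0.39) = 1.26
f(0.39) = 0.20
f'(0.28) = 0.65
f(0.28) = 0.10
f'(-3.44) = 0.00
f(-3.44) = -0.08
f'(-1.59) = 0.01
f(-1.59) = -0.08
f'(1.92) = -12.58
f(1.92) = 1.47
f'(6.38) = -0.00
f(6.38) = 0.00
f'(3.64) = -0.04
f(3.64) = 0.03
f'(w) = exp(w)/((exp(w) - 6)*(exp(w) - 2)) - (exp(w) - 1)*exp(w)/((exp(w) - 6)*(exp(w) - 2)^2) - (exp(w) - 1)*exp(w)/((exp(w) - 6)^2*(exp(w) - 2))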